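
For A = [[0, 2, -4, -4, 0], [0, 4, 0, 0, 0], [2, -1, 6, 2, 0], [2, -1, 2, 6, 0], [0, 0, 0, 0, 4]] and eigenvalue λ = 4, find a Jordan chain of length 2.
v_1 = [[-2, 1, 2, 1, 0]]^T, v_2 = [[-2, 0, 1, 1, 0]]^T

We seek v_1 ∈ ker((A - 4I)^2) \ ker(A - 4I), then set v_{i+1} = (A - 4I) v_i.

One such chain is v_1 = [[-2, 1, 2, 1, 0]]^T, v_2 = [[-2, 0, 1, 1, 0]]^T. Check: (A - 4I) v_2 = [[0, 0, 0, 0, 0]]^T = 0.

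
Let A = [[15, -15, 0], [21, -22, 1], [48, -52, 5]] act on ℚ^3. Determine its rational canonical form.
The invariant factors of A (the non-unit diagonal entries of the Smith normal form of xI - A over ℚ[x]) are (x + 3)(x^2 - x + 5), each dividing the next. The characteristic polynomial is their product, (x + 3)(x^2 - x + 5).

The rational canonical form is the block-diagonal matrix of companion matrices C(f_i):
R = [[0, 0, -15], [1, 0, -2], [0, 1, -2]].

Note the characteristic polynomial does not split into linear factors over ℚ, so A has no Jordan form over ℚ; the rational canonical form exists over any field.

R = [[0, 0, -15], [1, 0, -2], [0, 1, -2]]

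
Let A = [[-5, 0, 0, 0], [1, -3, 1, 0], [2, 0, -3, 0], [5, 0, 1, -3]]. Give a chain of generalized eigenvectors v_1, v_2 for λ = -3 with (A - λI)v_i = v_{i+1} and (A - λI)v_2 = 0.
v_1 = [[0, 1, 1, 2]]^T, v_2 = [[0, 1, 0, 1]]^T

We seek v_1 ∈ ker((A + 3I)^2) \ ker(A + 3I), then set v_{i+1} = (A + 3I) v_i.

One such chain is v_1 = [[0, 1, 1, 2]]^T, v_2 = [[0, 1, 0, 1]]^T. Check: (A + 3I) v_2 = [[0, 0, 0, 0]]^T = 0.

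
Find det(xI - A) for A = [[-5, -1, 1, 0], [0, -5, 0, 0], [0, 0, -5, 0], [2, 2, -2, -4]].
χ_A(x) = (x + 4)(x + 5)^3

xI - A = [[x + 5, 1, -1, 0], [0, x + 5, 0, 0], [0, 0, x + 5, 0], [-2, -2, 2, x + 4]].

Expanding det(xI - A) along the first row:
det(xI - A) = + (x + 5)·det([[x + 5, 0, 0], [0, x + 5, 0], [-2, 2, x + 4]]) - (1)·det([[0, 0, 0], [0, x + 5, 0], [-2, 2, x + 4]]) + (-1)·det([[0, x + 5, 0], [0, 0, 0], [-2, -2, x + 4]]) - (0)·det([[0, x + 5, 0], [0, 0, x + 5], [-2, -2, 2]]).

Evaluating gives χ_A(x) = x^4 + 19x^3 + 135x^2 + 425x + 500 = (x + 4)(x + 5)^3.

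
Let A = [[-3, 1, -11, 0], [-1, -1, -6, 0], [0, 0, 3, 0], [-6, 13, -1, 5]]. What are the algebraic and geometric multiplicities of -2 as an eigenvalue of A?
The characteristic polynomial is (x - 5)(x - 3)(x + 2)^2, so the factor x + 2 appears with exponent 2: the algebraic multiplicity is 2.

rank(A + 2I) = 3, so the eigenspace has dimension 4 - 3 = 1: the geometric multiplicity is 1.

Since 1 < 2, A is not diagonalizable.

algebraic multiplicity 2, geometric multiplicity 1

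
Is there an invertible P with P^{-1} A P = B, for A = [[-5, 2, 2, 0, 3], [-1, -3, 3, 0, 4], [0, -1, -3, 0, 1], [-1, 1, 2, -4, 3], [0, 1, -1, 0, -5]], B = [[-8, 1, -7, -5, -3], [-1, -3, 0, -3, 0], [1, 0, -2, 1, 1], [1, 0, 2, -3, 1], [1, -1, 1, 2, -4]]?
Yes.

Two matrices over a field are similar if and only if they have the same invariant factors.

Both A and B have characteristic polynomial (x + 4)^5 and minimal polynomial (x + 4)^3. Computing further, both have invariant factors (x + 4)^2, (x + 4)^3. Hence A and B are similar.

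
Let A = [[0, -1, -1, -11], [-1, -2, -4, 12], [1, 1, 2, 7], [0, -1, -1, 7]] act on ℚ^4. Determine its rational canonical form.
The invariant factors of A (the non-unit diagonal entries of the Smith normal form of xI - A over ℚ[x]) are (x - 3)(x - 2)(x^2 - 2x + 3), each dividing the next. The characteristic polynomial is their product, (x - 3)(x - 2)(x^2 - 2x + 3).

The rational canonical form is the block-diagonal matrix of companion matrices C(f_i):
R = [[0, 0, 0, -18], [1, 0, 0, 27], [0, 1, 0, -19], [0, 0, 1, 7]].

Note the characteristic polynomial does not split into linear factors over ℚ, so A has no Jordan form over ℚ; the rational canonical form exists over any field.

R = [[0, 0, 0, -18], [1, 0, 0, 27], [0, 1, 0, -19], [0, 0, 1, 7]]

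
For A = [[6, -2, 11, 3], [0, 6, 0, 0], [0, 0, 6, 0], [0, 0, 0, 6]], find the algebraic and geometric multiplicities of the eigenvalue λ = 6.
The characteristic polynomial is (x - 6)^4, so the factor x - 6 appears with exponent 4: the algebraic multiplicity is 4.

rank(A - 6I) = 1, so the eigenspace has dimension 4 - 1 = 3: the geometric multiplicity is 3.

Since 3 < 4, A is not diagonalizable.

algebraic multiplicity 4, geometric multiplicity 3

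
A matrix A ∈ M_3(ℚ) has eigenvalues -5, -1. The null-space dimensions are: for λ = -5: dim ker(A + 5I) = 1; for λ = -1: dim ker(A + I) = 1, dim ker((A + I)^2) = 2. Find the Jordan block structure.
Jordan blocks: (-5, 1), (-1, 2)

λ = -5: successive nullity increments [1] count blocks of size ≥ k; block sizes are [1].
λ = -1: successive nullity increments [1, 1] count blocks of size ≥ k; block sizes are [2].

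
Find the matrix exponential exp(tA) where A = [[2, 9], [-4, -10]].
A has Jordan form J = [[-4, 1], [0, -4]] with A = PJP^{-1}, so e^{tA} = P e^{tJ} P^{-1}.

For a Jordan block J_k(λ), e^{tJ_k(λ)} = e^{λt} · (I + tN + t^2 N^2/2! + ... + t^{k-1} N^{k-1}/(k-1)!) where N is the nilpotent superdiagonal part.

Assembling the blocks and conjugating back gives the entries of e^{tA} as shown above.

e^{tA} = [[(6*t + 1)*e^{-4*t}, 9*t*e^{-4*t}], [-4*t*e^{-4*t}, (1 - 6*t)*e^{-4*t}]]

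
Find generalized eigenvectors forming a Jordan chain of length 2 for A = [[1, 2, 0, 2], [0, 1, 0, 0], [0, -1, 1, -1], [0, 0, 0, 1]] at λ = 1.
v_1 = [[-4, 1, 1, 0]]^T, v_2 = [[2, 0, -1, 0]]^T

We seek v_1 ∈ ker((A - I)^2) \ ker(A - I), then set v_{i+1} = (A - I) v_i.

One such chain is v_1 = [[-4, 1, 1, 0]]^T, v_2 = [[2, 0, -1, 0]]^T. Check: (A - I) v_2 = [[0, 0, 0, 0]]^T = 0.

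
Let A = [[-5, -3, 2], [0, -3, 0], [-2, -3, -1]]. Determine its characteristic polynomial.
χ_A(x) = (x + 3)^3

xI - A = [[x + 5, 3, -2], [0, x + 3, 0], [2, 3, x + 1]].

Expanding det(xI - A) along the first row:
det(xI - A) = + (x + 5)·det([[x + 3, 0], [3, x + 1]]) - (3)·det([[0, 0], [2, x + 1]]) + (-2)·det([[0, x + 3], [2, 3]]).

Evaluating gives χ_A(x) = x^3 + 9x^2 + 27x + 27 = (x + 3)^3.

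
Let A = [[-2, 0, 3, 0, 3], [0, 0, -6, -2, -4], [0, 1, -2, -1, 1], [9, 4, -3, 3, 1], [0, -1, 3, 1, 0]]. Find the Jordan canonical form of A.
J = [[-2, 0, 0, 0, 0], [0, -2, 0, 0, 0], [0, 0, 1, 1, 0], [0, 0, 0, 1, 0], [0, 0, 0, 0, 1]]

The characteristic polynomial is det(xI - A) = (x - 1)^3(x + 2)^2, so the eigenvalues are -2 (algebraic multiplicity 2), 1 (algebraic multiplicity 3).

For λ = -2: rank(A + 2I) = 3. The eigenspace has dimension 5 - 3 = 2, so there are 2 Jordan blocks; the rank sequence gives block sizes [1, 1].

For λ = 1: rank(A - I) = 3, rank((A - I)^2) = 2. The eigenspace has dimension 5 - 3 = 2, so there are 2 Jordan blocks; the rank sequence gives block sizes [2, 1].

Assembling the blocks gives the Jordan form J above.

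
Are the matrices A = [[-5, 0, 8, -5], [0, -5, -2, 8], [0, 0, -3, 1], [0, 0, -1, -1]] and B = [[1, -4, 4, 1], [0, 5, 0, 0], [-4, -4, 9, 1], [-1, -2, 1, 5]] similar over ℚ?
trace(A) = -14 but trace(B) = 20. The trace is a similarity invariant, so A and B are not similar.

No.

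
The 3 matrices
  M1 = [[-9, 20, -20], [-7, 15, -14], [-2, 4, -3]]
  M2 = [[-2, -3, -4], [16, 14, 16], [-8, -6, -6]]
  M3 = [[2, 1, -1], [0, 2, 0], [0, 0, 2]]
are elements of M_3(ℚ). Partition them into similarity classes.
2 classes: {M1}, {M2, M3}

Characteristic polynomials: χ_{M1} = (x - 1)^3, χ_{M2} = (x - 2)^3, χ_{M3} = (x - 2)^3.

{M1}: invariant factors x - 1, (x - 1)^2.

{M2, M3}: invariant factors x - 2, (x - 2)^2.

Matrices are similar if and only if their invariant-factor lists agree; the partition into similarity classes is {M1}, {M2, M3}.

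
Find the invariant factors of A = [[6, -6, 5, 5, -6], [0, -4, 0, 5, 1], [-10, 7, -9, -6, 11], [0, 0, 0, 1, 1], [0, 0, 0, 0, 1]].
(x - 1)^3(x + 4)^2

The Jordan structure of A has elementary divisors (x + 4)^2, (x - 1)^3. Arranging the block sizes at each eigenvalue in decreasing order and taking row products gives the invariant factors.

Invariant factors (smallest first, each dividing the next): (x - 1)^3(x + 4)^2.

Check: the last factor (x - 1)^3(x + 4)^2 is the minimal polynomial, and the product (x - 1)^3(x + 4)^2 is the characteristic polynomial.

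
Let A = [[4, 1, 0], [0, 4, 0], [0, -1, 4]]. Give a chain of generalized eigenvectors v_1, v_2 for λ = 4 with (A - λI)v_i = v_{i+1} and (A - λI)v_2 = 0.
We seek v_1 ∈ ker((A - 4I)^2) \ ker(A - 4I), then set v_{i+1} = (A - 4I) v_i.

One such chain is v_1 = [[-1, 1, 1]]^T, v_2 = [[1, 0, -1]]^T. Check: (A - 4I) v_2 = [[0, 0, 0]]^T = 0.

v_1 = [[-1, 1, 1]]^T, v_2 = [[1, 0, -1]]^T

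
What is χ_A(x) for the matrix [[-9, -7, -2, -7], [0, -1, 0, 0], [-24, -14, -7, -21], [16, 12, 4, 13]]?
χ_A(x) = (x + 1)^4

xI - A = [[x + 9, 7, 2, 7], [0, x + 1, 0, 0], [24, 14, x + 7, 21], [-16, -12, -4, x - 13]].

Expanding det(xI - A) along the first row:
det(xI - A) = + (x + 9)·det([[x + 1, 0, 0], [14, x + 7, 21], [-12, -4, x - 13]]) - (7)·det([[0, 0, 0], [24, x + 7, 21], [-16, -4, x - 13]]) + (2)·det([[0, x + 1, 0], [24, 14, 21], [-16, -12, x - 13]]) - (7)·det([[0, x + 1, 0], [24, 14, x + 7], [-16, -12, -4]]).

Evaluating gives χ_A(x) = x^4 + 4x^3 + 6x^2 + 4x + 1 = (x + 1)^4.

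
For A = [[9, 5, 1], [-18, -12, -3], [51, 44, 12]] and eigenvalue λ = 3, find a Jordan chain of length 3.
We seek v_1 ∈ ker((A - 3I)^3) \ ker((A - 3I)^2), then set v_{i+1} = (A - 3I) v_i.

One such chain is v_1 = [[0, -1, 5]]^T, v_2 = [[0, 0, 1]]^T, v_3 = [[1, -3, 9]]^T. Check: (A - 3I) v_3 = [[0, 0, 0]]^T = 0.

v_1 = [[0, -1, 5]]^T, v_2 = [[0, 0, 1]]^T, v_3 = [[1, -3, 9]]^T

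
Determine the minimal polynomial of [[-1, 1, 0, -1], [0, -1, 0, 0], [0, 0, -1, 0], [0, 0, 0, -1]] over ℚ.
m_A(x) = (x + 1)^2

The characteristic polynomial factors as (x + 1)^4. The minimal polynomial is ∏(x - λ)^{k_λ} where k_λ is the size of the largest Jordan block at λ.

For λ = -1: rank(A + I) = 1, and the largest Jordan block has size 2 (the smallest k with rank((A + I)^k) = rank((A + I)^(k+1))).

So m_A(x) = (x + 1)^2.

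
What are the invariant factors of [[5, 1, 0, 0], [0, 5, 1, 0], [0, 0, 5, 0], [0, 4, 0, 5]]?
The Jordan structure of A has elementary divisors (x - 5)^3, (x - 5). Arranging the block sizes at each eigenvalue in decreasing order and taking row products gives the invariant factors.

Invariant factors (smallest first, each dividing the next): x - 5, (x - 5)^3.

Check: the last factor (x - 5)^3 is the minimal polynomial, and the product (x - 5)^4 is the characteristic polynomial.

x - 5, (x - 5)^3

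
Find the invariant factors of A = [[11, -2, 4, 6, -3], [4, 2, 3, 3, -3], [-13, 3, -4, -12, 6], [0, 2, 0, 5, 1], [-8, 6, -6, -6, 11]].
(x - 5)^2, (x - 5)^3

The Jordan structure of A has elementary divisors (x - 5)^3, (x - 5)^2. Arranging the block sizes at each eigenvalue in decreasing order and taking row products gives the invariant factors.

Invariant factors (smallest first, each dividing the next): (x - 5)^2, (x - 5)^3.

Check: the last factor (x - 5)^3 is the minimal polynomial, and the product (x - 5)^5 is the characteristic polynomial.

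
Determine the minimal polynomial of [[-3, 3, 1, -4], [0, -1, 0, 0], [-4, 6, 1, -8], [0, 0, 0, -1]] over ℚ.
The characteristic polynomial factors as (x + 1)^4. The minimal polynomial is ∏(x - λ)^{k_λ} where k_λ is the size of the largest Jordan block at λ.

For λ = -1: rank(A + I) = 1, and the largest Jordan block has size 2 (the smallest k with rank((A + I)^k) = rank((A + I)^(k+1))).

So m_A(x) = (x + 1)^2.

m_A(x) = (x + 1)^2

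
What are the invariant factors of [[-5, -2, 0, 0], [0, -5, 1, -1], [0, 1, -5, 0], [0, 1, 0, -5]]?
x + 5, (x + 5)^3

The Jordan structure of A has elementary divisors (x + 5)^3, (x + 5). Arranging the block sizes at each eigenvalue in decreasing order and taking row products gives the invariant factors.

Invariant factors (smallest first, each dividing the next): x + 5, (x + 5)^3.

Check: the last factor (x + 5)^3 is the minimal polynomial, and the product (x + 5)^4 is the characteristic polynomial.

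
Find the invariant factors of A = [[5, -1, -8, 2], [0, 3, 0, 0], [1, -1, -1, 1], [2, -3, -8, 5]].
(x - 3)^2, (x - 3)^2

The Jordan structure of A has elementary divisors (x - 3)^2, (x - 3)^2. Arranging the block sizes at each eigenvalue in decreasing order and taking row products gives the invariant factors.

Invariant factors (smallest first, each dividing the next): (x - 3)^2, (x - 3)^2.

Check: the last factor (x - 3)^2 is the minimal polynomial, and the product (x - 3)^4 is the characteristic polynomial.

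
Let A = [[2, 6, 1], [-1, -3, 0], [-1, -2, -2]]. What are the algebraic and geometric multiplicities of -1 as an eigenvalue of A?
algebraic multiplicity 3, geometric multiplicity 1

The characteristic polynomial is (x + 1)^3, so the factor x + 1 appears with exponent 3: the algebraic multiplicity is 3.

rank(A + I) = 2, so the eigenspace has dimension 3 - 2 = 1: the geometric multiplicity is 1.

Since 1 < 3, A is not diagonalizable.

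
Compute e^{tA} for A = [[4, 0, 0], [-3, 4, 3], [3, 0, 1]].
A has Jordan form J = [[1, 0, 0], [0, 4, 0], [0, 0, 4]] with A = PJP^{-1}, so e^{tA} = P e^{tJ} P^{-1}.

For a Jordan block J_k(λ), e^{tJ_k(λ)} = e^{λt} · (I + tN + t^2 N^2/2! + ... + t^{k-1} N^{k-1}/(k-1)!) where N is the nilpotent superdiagonal part.

Assembling the blocks and conjugating back gives the entries of e^{tA} as shown above.

e^{tA} = [[e^{4*t}, 0, 0], [-e^{4*t} + e^{t}, e^{4*t}, e^{4*t} - e^{t}], [e^{4*t} - e^{t}, 0, e^{t}]]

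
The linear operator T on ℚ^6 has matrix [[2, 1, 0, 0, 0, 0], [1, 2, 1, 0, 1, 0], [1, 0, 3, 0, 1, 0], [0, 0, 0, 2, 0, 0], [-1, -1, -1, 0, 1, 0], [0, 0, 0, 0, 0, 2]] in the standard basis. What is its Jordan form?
J = [[2, 1, 0, 0, 0, 0], [0, 2, 1, 0, 0, 0], [0, 0, 2, 0, 0, 0], [0, 0, 0, 2, 0, 0], [0, 0, 0, 0, 2, 0], [0, 0, 0, 0, 0, 2]]

The characteristic polynomial is det(xI - A) = (x - 2)^6, so the eigenvalues are 2 (algebraic multiplicity 6).

For λ = 2: rank(A - 2I) = 2, rank((A - 2I)^2) = 1, rank((A - 2I)^3) = 0. The eigenspace has dimension 6 - 2 = 4, so there are 4 Jordan blocks; the rank sequence gives block sizes [3, 1, 1, 1].

Assembling the blocks gives the Jordan form J above.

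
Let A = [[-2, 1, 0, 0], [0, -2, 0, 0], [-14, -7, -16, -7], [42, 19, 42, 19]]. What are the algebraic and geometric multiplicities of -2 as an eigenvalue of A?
algebraic multiplicity 3, geometric multiplicity 2

The characteristic polynomial is (x - 5)(x + 2)^3, so the factor x + 2 appears with exponent 3: the algebraic multiplicity is 3.

rank(A + 2I) = 2, so the eigenspace has dimension 4 - 2 = 2: the geometric multiplicity is 2.

Since 2 < 3, A is not diagonalizable.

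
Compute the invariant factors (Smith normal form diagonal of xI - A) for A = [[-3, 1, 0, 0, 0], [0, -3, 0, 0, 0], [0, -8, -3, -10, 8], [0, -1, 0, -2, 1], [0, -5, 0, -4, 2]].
The Jordan structure of A has elementary divisors (x + 3)^2, (x + 3), x^2. Arranging the block sizes at each eigenvalue in decreasing order and taking row products gives the invariant factors.

Invariant factors (smallest first, each dividing the next): x + 3, x^2(x + 3)^2.

Check: the last factor x^2(x + 3)^2 is the minimal polynomial, and the product x^2(x + 3)^3 is the characteristic polynomial.

x + 3, x^2(x + 3)^2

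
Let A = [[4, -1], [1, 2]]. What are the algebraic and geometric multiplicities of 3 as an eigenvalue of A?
The characteristic polynomial is (x - 3)^2, so the factor x - 3 appears with exponent 2: the algebraic multiplicity is 2.

rank(A - 3I) = 1, so the eigenspace has dimension 2 - 1 = 1: the geometric multiplicity is 1.

Since 1 < 2, A is not diagonalizable.

algebraic multiplicity 2, geometric multiplicity 1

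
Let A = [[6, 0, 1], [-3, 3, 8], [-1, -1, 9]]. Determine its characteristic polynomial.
χ_A(x) = (x - 6)^3

xI - A = [[x - 6, 0, -1], [3, x - 3, -8], [1, 1, x - 9]].

Expanding det(xI - A) along the first row:
det(xI - A) = + (x - 6)·det([[x - 3, -8], [1, x - 9]]) - (0)·det([[3, -8], [1, x - 9]]) + (-1)·det([[3, x - 3], [1, 1]]).

Evaluating gives χ_A(x) = x^3 - 18x^2 + 108x - 216 = (x - 6)^3.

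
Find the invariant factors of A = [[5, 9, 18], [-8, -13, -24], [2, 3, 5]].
The Jordan structure of A has elementary divisors (x + 1)^2, (x + 1). Arranging the block sizes at each eigenvalue in decreasing order and taking row products gives the invariant factors.

Invariant factors (smallest first, each dividing the next): x + 1, (x + 1)^2.

Check: the last factor (x + 1)^2 is the minimal polynomial, and the product (x + 1)^3 is the characteristic polynomial.

x + 1, (x + 1)^2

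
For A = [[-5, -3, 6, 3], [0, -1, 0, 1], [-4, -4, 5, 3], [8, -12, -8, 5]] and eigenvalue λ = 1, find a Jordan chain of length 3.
v_1 = [[18, 4, 16, 9]]^T, v_2 = [[3, 1, 3, 4]]^T, v_3 = [[9, 2, 8, 4]]^T

We seek v_1 ∈ ker((A - I)^3) \ ker((A - I)^2), then set v_{i+1} = (A - I) v_i.

One such chain is v_1 = [[18, 4, 16, 9]]^T, v_2 = [[3, 1, 3, 4]]^T, v_3 = [[9, 2, 8, 4]]^T. Check: (A - I) v_3 = [[0, 0, 0, 0]]^T = 0.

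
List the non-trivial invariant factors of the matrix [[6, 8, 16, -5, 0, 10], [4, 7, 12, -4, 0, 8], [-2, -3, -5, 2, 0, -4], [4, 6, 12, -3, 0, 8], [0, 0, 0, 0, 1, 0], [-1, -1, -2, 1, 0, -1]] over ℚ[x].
The Jordan structure of A has elementary divisors x, (x - 1)^2, (x - 1), (x - 1), (x - 1). Arranging the block sizes at each eigenvalue in decreasing order and taking row products gives the invariant factors.

Invariant factors (smallest first, each dividing the next): x - 1, x - 1, x - 1, x(x - 1)^2.

Check: the last factor x(x - 1)^2 is the minimal polynomial, and the product x(x - 1)^5 is the characteristic polynomial.

x - 1, x - 1, x - 1, x(x - 1)^2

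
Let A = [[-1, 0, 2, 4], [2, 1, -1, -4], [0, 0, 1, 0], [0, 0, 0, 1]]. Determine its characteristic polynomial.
xI - A = [[x + 1, 0, -2, -4], [-2, x - 1, 1, 4], [0, 0, x - 1, 0], [0, 0, 0, x - 1]].

Expanding det(xI - A) along the first row:
det(xI - A) = + (x + 1)·det([[x - 1, 1, 4], [0, x - 1, 0], [0, 0, x - 1]]) - (0)·det([[-2, 1, 4], [0, x - 1, 0], [0, 0, x - 1]]) + (-2)·det([[-2, x - 1, 4], [0, 0, 0], [0, 0, x - 1]]) - (-4)·det([[-2, x - 1, 1], [0, 0, x - 1], [0, 0, 0]]).

Evaluating gives χ_A(x) = x^4 - 2x^3 + 2x - 1 = (x - 1)^3(x + 1).

χ_A(x) = (x - 1)^3(x + 1)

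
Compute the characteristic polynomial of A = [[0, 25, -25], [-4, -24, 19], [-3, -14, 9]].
xI - A = [[x, -25, 25], [4, x + 24, -19], [3, 14, x - 9]].

Expanding det(xI - A) along the first row:
det(xI - A) = + (x)·det([[x + 24, -19], [14, x - 9]]) - (-25)·det([[4, -19], [3, x - 9]]) + (25)·det([[4, x + 24], [3, 14]]).

Evaluating gives χ_A(x) = x^3 + 15x^2 + 75x + 125 = (x + 5)^3.

χ_A(x) = (x + 5)^3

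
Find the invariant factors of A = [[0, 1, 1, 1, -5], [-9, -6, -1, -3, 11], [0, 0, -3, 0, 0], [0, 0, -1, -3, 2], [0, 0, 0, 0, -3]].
x + 3, x + 3, (x + 3)^3

The Jordan structure of A has elementary divisors (x + 3)^3, (x + 3), (x + 3). Arranging the block sizes at each eigenvalue in decreasing order and taking row products gives the invariant factors.

Invariant factors (smallest first, each dividing the next): x + 3, x + 3, (x + 3)^3.

Check: the last factor (x + 3)^3 is the minimal polynomial, and the product (x + 3)^5 is the characteristic polynomial.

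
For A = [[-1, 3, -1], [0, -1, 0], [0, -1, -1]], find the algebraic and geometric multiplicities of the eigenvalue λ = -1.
algebraic multiplicity 3, geometric multiplicity 1

The characteristic polynomial is (x + 1)^3, so the factor x + 1 appears with exponent 3: the algebraic multiplicity is 3.

rank(A + I) = 2, so the eigenspace has dimension 3 - 2 = 1: the geometric multiplicity is 1.

Since 1 < 3, A is not diagonalizable.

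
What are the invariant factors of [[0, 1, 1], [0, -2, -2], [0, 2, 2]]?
x, x^2

The Jordan structure of A has elementary divisors x^2, x. Arranging the block sizes at each eigenvalue in decreasing order and taking row products gives the invariant factors.

Invariant factors (smallest first, each dividing the next): x, x^2.

Check: the last factor x^2 is the minimal polynomial, and the product x^3 is the characteristic polynomial.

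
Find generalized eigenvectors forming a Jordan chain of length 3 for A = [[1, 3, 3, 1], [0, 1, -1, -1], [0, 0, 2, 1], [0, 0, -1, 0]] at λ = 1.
v_1 = [[1, -1, 2, -3]]^T, v_2 = [[0, 1, -1, 1]]^T, v_3 = [[1, 0, 0, 0]]^T

We seek v_1 ∈ ker((A - I)^3) \ ker((A - I)^2), then set v_{i+1} = (A - I) v_i.

One such chain is v_1 = [[1, -1, 2, -3]]^T, v_2 = [[0, 1, -1, 1]]^T, v_3 = [[1, 0, 0, 0]]^T. Check: (A - I) v_3 = [[0, 0, 0, 0]]^T = 0.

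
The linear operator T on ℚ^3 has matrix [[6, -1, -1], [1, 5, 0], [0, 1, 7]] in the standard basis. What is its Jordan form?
The characteristic polynomial is det(xI - A) = (x - 6)^3, so the eigenvalues are 6 (algebraic multiplicity 3).

For λ = 6: rank(A - 6I) = 2, rank((A - 6I)^2) = 1, rank((A - 6I)^3) = 0. The eigenspace has dimension 3 - 2 = 1, so there is 1 Jordan block; the rank sequence gives block sizes [3].

Assembling the blocks gives the Jordan form J above.

J = [[6, 1, 0], [0, 6, 1], [0, 0, 6]]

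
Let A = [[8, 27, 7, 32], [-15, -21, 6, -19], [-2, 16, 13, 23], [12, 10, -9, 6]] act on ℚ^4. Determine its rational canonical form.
R = [[0, 5, 0, 0], [1, 3, 0, 0], [0, 0, 0, 5], [0, 0, 1, 3]]

The invariant factors of A (the non-unit diagonal entries of the Smith normal form of xI - A over ℚ[x]) are x^2 - 3x - 5, x^2 - 3x - 5, each dividing the next. The characteristic polynomial is their product, (x^2 - 3x - 5)^2.

The rational canonical form is the block-diagonal matrix of companion matrices C(f_i):
R = [[0, 5, 0, 0], [1, 3, 0, 0], [0, 0, 0, 5], [0, 0, 1, 3]].

Note the characteristic polynomial does not split into linear factors over ℚ, so A has no Jordan form over ℚ; the rational canonical form exists over any field.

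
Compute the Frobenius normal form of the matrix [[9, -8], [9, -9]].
R = [[0, 9], [1, 0]]

The invariant factors of A (the non-unit diagonal entries of the Smith normal form of xI - A over ℚ[x]) are (x - 3)(x + 3), each dividing the next. The characteristic polynomial is their product, (x - 3)(x + 3).

The rational canonical form is the block-diagonal matrix of companion matrices C(f_i):
R = [[0, 9], [1, 0]].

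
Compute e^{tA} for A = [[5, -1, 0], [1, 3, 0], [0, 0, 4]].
e^{tA} = [[(t + 1)*e^{4*t}, -t*e^{4*t}, 0], [t*e^{4*t}, (1 - t)*e^{4*t}, 0], [0, 0, e^{4*t}]]

A has Jordan form J = [[4, 1, 0], [0, 4, 0], [0, 0, 4]] with A = PJP^{-1}, so e^{tA} = P e^{tJ} P^{-1}.

For a Jordan block J_k(λ), e^{tJ_k(λ)} = e^{λt} · (I + tN + t^2 N^2/2! + ... + t^{k-1} N^{k-1}/(k-1)!) where N is the nilpotent superdiagonal part.

Assembling the blocks and conjugating back gives the entries of e^{tA} as shown above.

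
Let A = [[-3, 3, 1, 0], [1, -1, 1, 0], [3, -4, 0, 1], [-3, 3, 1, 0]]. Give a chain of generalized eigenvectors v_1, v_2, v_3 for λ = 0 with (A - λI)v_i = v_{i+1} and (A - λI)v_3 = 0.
v_1 = [[0, 0, 0, 1]]^T, v_2 = [[0, 0, 1, 0]]^T, v_3 = [[1, 1, 0, 1]]^T

We seek v_1 ∈ ker(A^3) \ ker(A^2), then set v_{i+1} = A v_i.

One such chain is v_1 = [[0, 0, 0, 1]]^T, v_2 = [[0, 0, 1, 0]]^T, v_3 = [[1, 1, 0, 1]]^T. Check: A v_3 = [[0, 0, 0, 0]]^T = 0.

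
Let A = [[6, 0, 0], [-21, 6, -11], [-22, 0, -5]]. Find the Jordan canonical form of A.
The characteristic polynomial is det(xI - A) = (x - 6)^2(x + 5), so the eigenvalues are -5 (algebraic multiplicity 1), 6 (algebraic multiplicity 2).

For λ = -5: algebraic multiplicity 1 gives one 1×1 block.

For λ = 6: rank(A - 6I) = 2, rank((A - 6I)^2) = 1. The eigenspace has dimension 3 - 2 = 1, so there is 1 Jordan block; the rank sequence gives block sizes [2].

Assembling the blocks gives the Jordan form J above.

J = [[-5, 0, 0], [0, 6, 1], [0, 0, 6]]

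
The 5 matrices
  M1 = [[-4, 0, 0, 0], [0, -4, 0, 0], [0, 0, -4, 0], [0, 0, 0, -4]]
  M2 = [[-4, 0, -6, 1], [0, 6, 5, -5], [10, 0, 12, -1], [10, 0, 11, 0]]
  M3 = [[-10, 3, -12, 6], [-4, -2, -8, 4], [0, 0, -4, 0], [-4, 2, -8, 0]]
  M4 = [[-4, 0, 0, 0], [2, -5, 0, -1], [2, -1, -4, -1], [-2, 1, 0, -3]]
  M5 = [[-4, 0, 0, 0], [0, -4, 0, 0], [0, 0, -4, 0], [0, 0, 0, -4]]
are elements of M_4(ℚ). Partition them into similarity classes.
3 classes: {M1, M5}, {M2}, {M3, M4}

Characteristic polynomials: χ_{M1} = (x + 4)^4, χ_{M2} = (x - 6)^2(x - 1)^2, χ_{M3} = (x + 4)^4, χ_{M4} = (x + 4)^4, χ_{M5} = (x + 4)^4.

{M1, M5}: invariant factors x + 4, x + 4, x + 4, x + 4.

{M2}: invariant factors x - 6, (x - 6)(x - 1)^2.

{M3, M4}: invariant factors x + 4, x + 4, (x + 4)^2.

Matrices are similar if and only if their invariant-factor lists agree; the partition into similarity classes is {M1, M5}, {M2}, {M3, M4}.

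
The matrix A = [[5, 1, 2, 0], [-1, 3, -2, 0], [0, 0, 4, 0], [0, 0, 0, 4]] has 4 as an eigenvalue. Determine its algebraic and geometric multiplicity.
The characteristic polynomial is (x - 4)^4, so the factor x - 4 appears with exponent 4: the algebraic multiplicity is 4.

rank(A - 4I) = 1, so the eigenspace has dimension 4 - 1 = 3: the geometric multiplicity is 3.

Since 3 < 4, A is not diagonalizable.

algebraic multiplicity 4, geometric multiplicity 3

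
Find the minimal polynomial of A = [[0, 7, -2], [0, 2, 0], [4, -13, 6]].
The characteristic polynomial factors as (x - 4)(x - 2)^2. The minimal polynomial is ∏(x - λ)^{k_λ} where k_λ is the size of the largest Jordan block at λ.

For λ = 2: rank(A - 2I) = 2, and the largest Jordan block has size 2 (the smallest k with rank((A - 2I)^k) = rank((A - 2I)^(k+1))).
For λ = 4: rank(A - 4I) = 2, and the largest Jordan block has size 1 (the smallest k with rank((A - 4I)^k) = rank((A - 4I)^(k+1))).

So m_A(x) = (x - 4)(x - 2)^2.

m_A(x) = (x - 4)(x - 2)^2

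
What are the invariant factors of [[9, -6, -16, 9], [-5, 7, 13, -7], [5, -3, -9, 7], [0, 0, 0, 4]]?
The Jordan structure of A has elementary divisors (x + 1), (x - 4)^2, (x - 4). Arranging the block sizes at each eigenvalue in decreasing order and taking row products gives the invariant factors.

Invariant factors (smallest first, each dividing the next): x - 4, (x - 4)^2(x + 1).

Check: the last factor (x - 4)^2(x + 1) is the minimal polynomial, and the product (x - 4)^3(x + 1) is the characteristic polynomial.

x - 4, (x - 4)^2(x + 1)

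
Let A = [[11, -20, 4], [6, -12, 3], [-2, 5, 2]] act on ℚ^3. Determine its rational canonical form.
R = [[3, 0, 0], [0, 0, 15], [0, 1, -2]]

The invariant factors of A (the non-unit diagonal entries of the Smith normal form of xI - A over ℚ[x]) are x - 3, (x - 3)(x + 5), each dividing the next. The characteristic polynomial is their product, (x - 3)^2(x + 5).

The rational canonical form is the block-diagonal matrix of companion matrices C(f_i):
R = [[3, 0, 0], [0, 0, 15], [0, 1, -2]].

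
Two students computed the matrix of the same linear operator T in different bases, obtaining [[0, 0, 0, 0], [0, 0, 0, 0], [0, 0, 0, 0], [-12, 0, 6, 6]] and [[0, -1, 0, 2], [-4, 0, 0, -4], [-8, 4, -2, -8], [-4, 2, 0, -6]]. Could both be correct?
No.

trace(A) = 6 but trace(B) = -8. The trace is a similarity invariant, so A and B are not similar.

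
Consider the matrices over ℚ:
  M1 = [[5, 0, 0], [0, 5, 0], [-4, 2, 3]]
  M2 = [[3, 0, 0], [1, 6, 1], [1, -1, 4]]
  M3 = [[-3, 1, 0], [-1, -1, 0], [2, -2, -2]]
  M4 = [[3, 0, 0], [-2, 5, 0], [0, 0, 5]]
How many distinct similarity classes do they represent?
3 classes: {M1, M4}, {M2}, {M3}

Characteristic polynomials: χ_{M1} = (x - 5)^2(x - 3), χ_{M2} = (x - 5)^2(x - 3), χ_{M3} = (x + 2)^3, χ_{M4} = (x - 5)^2(x - 3).

{M1, M4}: invariant factors x - 5, (x - 5)(x - 3).

{M2}: invariant factors (x - 5)^2(x - 3).

{M3}: invariant factors x + 2, (x + 2)^2.

Matrices are similar if and only if their invariant-factor lists agree; the partition into similarity classes is {M1, M4}, {M2}, {M3}.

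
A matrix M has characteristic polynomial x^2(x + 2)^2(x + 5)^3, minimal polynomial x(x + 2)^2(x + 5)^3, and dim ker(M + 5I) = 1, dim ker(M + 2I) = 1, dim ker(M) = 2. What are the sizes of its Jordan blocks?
Jordan blocks: (-5, 3), (-2, 2), (0, 1), (0, 1)

λ = -5: algebraic multiplicity 3 (exponent in χ_M), largest block size 3 (exponent in m_M), 1 block (geometric multiplicity). This forces block sizes [3].
λ = -2: algebraic multiplicity 2 (exponent in χ_M), largest block size 2 (exponent in m_M), 1 block (geometric multiplicity). This forces block sizes [2].
λ = 0: algebraic multiplicity 2 (exponent in χ_M), largest block size 1 (exponent in m_M), 2 blocks (geometric multiplicity). These force block sizes [1, 1].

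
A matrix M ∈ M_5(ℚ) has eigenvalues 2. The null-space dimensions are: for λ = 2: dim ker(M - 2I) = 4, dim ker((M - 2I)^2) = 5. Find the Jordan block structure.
Jordan blocks: (2, 2), (2, 1), (2, 1), (2, 1)

λ = 2: successive nullity increments [4, 1] count blocks of size ≥ k; block sizes are [2, 1, 1, 1].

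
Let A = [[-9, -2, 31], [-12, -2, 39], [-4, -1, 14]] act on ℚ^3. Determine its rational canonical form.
R = [[0, 0, 1], [1, 0, -3], [0, 1, 3]]

The invariant factors of A (the non-unit diagonal entries of the Smith normal form of xI - A over ℚ[x]) are (x - 1)^3, each dividing the next. The characteristic polynomial is their product, (x - 1)^3.

The rational canonical form is the block-diagonal matrix of companion matrices C(f_i):
R = [[0, 0, 1], [1, 0, -3], [0, 1, 3]].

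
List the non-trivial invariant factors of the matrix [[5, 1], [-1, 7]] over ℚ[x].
The Jordan structure of A has elementary divisors (x - 6)^2. Arranging the block sizes at each eigenvalue in decreasing order and taking row products gives the invariant factors.

Invariant factors (smallest first, each dividing the next): (x - 6)^2.

Check: the last factor (x - 6)^2 is the minimal polynomial, and the product (x - 6)^2 is the characteristic polynomial.

(x - 6)^2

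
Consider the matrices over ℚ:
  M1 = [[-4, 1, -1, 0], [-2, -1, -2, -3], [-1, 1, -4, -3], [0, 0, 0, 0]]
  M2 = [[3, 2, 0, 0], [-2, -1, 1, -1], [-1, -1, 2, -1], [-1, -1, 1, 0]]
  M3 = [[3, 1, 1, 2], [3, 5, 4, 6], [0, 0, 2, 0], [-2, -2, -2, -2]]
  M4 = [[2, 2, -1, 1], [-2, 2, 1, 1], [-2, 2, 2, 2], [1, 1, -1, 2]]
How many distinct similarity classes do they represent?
Characteristic polynomials: χ_{M1} = x(x + 3)^3, χ_{M2} = (x - 1)^4, χ_{M3} = (x - 2)^4, χ_{M4} = (x - 2)^4.

{M1}: invariant factors x + 3, x(x + 3)^2.

{M2}: invariant factors x - 1, (x - 1)^3.

{M3, M4}: invariant factors x - 2, (x - 2)^3.

Matrices are similar if and only if their invariant-factor lists agree; the partition into similarity classes is {M1}, {M2}, {M3, M4}.

3 classes: {M1}, {M2}, {M3, M4}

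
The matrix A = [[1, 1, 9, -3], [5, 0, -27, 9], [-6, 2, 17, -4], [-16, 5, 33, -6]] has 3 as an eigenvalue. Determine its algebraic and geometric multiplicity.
algebraic multiplicity 1, geometric multiplicity 1

The characteristic polynomial is (x - 5)(x - 3)(x - 2)^2, so the factor x - 3 appears with exponent 1: the algebraic multiplicity is 1.

rank(A - 3I) = 3, so the eigenspace has dimension 4 - 3 = 1: the geometric multiplicity is 1.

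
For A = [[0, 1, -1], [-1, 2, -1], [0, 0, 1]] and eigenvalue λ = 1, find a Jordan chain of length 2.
We seek v_1 ∈ ker((A - I)^2) \ ker(A - I), then set v_{i+1} = (A - I) v_i.

One such chain is v_1 = [[1, 1, 1]]^T, v_2 = [[-1, -1, 0]]^T. Check: (A - I) v_2 = [[0, 0, 0]]^T = 0.

v_1 = [[1, 1, 1]]^T, v_2 = [[-1, -1, 0]]^T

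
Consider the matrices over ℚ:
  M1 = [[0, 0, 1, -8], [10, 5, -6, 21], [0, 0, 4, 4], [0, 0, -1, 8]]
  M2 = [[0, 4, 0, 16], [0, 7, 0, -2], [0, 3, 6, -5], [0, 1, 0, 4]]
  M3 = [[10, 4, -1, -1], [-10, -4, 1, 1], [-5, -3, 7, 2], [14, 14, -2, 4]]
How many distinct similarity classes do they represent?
Characteristic polynomials: χ_{M1} = x(x - 6)^2(x - 5), χ_{M2} = x(x - 6)^2(x - 5), χ_{M3} = x(x - 6)^2(x - 5).

{M1, M2, M3}: invariant factors x(x - 6)^2(x - 5).

Matrices are similar if and only if their invariant-factor lists agree; the partition into similarity classes is {M1, M2, M3}.

1 class: {M1, M2, M3}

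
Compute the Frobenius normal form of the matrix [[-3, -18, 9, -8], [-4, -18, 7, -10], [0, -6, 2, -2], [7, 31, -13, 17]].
R = [[0, 0, 0, -4], [1, 0, 0, 0], [0, 1, 0, 1], [0, 0, 1, -2]]

The invariant factors of A (the non-unit diagonal entries of the Smith normal form of xI - A over ℚ[x]) are (x + 2)(x^3 - x + 2), each dividing the next. The characteristic polynomial is their product, (x + 2)(x^3 - x + 2).

The rational canonical form is the block-diagonal matrix of companion matrices C(f_i):
R = [[0, 0, 0, -4], [1, 0, 0, 0], [0, 1, 0, 1], [0, 0, 1, -2]].

Note the characteristic polynomial does not split into linear factors over ℚ, so A has no Jordan form over ℚ; the rational canonical form exists over any field.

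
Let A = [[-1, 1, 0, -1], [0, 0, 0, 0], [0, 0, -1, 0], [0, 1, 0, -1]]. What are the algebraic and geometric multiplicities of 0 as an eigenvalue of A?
The characteristic polynomial is x(x + 1)^3, so the factor x appears with exponent 1: the algebraic multiplicity is 1.

rank(A) = 3, so the eigenspace has dimension 4 - 3 = 1: the geometric multiplicity is 1.

algebraic multiplicity 1, geometric multiplicity 1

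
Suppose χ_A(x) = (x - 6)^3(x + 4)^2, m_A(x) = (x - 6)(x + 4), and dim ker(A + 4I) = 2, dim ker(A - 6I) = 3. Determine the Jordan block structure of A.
Jordan blocks: (-4, 1), (-4, 1), (6, 1), (6, 1), (6, 1)

λ = -4: algebraic multiplicity 2 (exponent in χ_A), largest block size 1 (exponent in m_A), 2 blocks (geometric multiplicity). These force block sizes [1, 1].
λ = 6: algebraic multiplicity 3 (exponent in χ_A), largest block size 1 (exponent in m_A), 3 blocks (geometric multiplicity). These force block sizes [1, 1, 1].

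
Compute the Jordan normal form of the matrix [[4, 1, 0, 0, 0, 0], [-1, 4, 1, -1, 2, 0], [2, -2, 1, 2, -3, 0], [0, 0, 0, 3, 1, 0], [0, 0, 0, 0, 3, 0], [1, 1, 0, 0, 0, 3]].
J = [[3, 1, 0, 0, 0, 0], [0, 3, 1, 0, 0, 0], [0, 0, 3, 0, 0, 0], [0, 0, 0, 3, 1, 0], [0, 0, 0, 0, 3, 0], [0, 0, 0, 0, 0, 3]]

The characteristic polynomial is det(xI - A) = (x - 3)^6, so the eigenvalues are 3 (algebraic multiplicity 6).

For λ = 3: rank(A - 3I) = 3, rank((A - 3I)^2) = 1, rank((A - 3I)^3) = 0. The eigenspace has dimension 6 - 3 = 3, so there are 3 Jordan blocks; the rank sequence gives block sizes [3, 2, 1].

Assembling the blocks gives the Jordan form J above.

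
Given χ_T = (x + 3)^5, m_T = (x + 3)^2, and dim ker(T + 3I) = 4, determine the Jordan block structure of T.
Jordan blocks: (-3, 2), (-3, 1), (-3, 1), (-3, 1)

λ = -3: algebraic multiplicity 5 (exponent in χ_T), largest block size 2 (exponent in m_T), 4 blocks (geometric multiplicity). These force block sizes [2, 1, 1, 1].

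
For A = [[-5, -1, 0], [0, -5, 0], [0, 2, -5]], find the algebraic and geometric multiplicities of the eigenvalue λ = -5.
algebraic multiplicity 3, geometric multiplicity 2

The characteristic polynomial is (x + 5)^3, so the factor x + 5 appears with exponent 3: the algebraic multiplicity is 3.

rank(A + 5I) = 1, so the eigenspace has dimension 3 - 1 = 2: the geometric multiplicity is 2.

Since 2 < 3, A is not diagonalizable.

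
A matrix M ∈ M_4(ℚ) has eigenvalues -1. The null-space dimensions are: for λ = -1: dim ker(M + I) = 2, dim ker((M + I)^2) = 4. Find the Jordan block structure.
λ = -1: successive nullity increments [2, 2] count blocks of size ≥ k; block sizes are [2, 2].

Jordan blocks: (-1, 2), (-1, 2)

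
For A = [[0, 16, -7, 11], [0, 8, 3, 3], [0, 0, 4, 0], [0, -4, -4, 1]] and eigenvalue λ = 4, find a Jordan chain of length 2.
v_1 = [[-2, 0, 1, 0]]^T, v_2 = [[1, 3, 0, -4]]^T

We seek v_1 ∈ ker((A - 4I)^2) \ ker(A - 4I), then set v_{i+1} = (A - 4I) v_i.

One such chain is v_1 = [[-2, 0, 1, 0]]^T, v_2 = [[1, 3, 0, -4]]^T. Check: (A - 4I) v_2 = [[0, 0, 0, 0]]^T = 0.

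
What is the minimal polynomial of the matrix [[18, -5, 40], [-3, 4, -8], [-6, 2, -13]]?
m_A(x) = (x - 3)^2

The characteristic polynomial factors as (x - 3)^3. The minimal polynomial is ∏(x - λ)^{k_λ} where k_λ is the size of the largest Jordan block at λ.

For λ = 3: rank(A - 3I) = 1, and the largest Jordan block has size 2 (the smallest k with rank((A - 3I)^k) = rank((A - 3I)^(k+1))).

So m_A(x) = (x - 3)^2.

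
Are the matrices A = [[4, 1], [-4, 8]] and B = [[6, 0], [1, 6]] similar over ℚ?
Two matrices over a field are similar if and only if they have the same invariant factors.

Both A and B have characteristic polynomial (x - 6)^2 and minimal polynomial (x - 6)^2. Computing further, both have invariant factors (x - 6)^2. Hence A and B are similar.

Yes.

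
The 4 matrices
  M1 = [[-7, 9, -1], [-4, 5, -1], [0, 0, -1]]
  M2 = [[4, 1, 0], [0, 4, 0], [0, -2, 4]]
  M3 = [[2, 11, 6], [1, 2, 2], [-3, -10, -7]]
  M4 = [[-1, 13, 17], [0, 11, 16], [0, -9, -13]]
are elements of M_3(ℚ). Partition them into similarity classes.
2 classes: {M1, M3, M4}, {M2}

Characteristic polynomials: χ_{M1} = (x + 1)^3, χ_{M2} = (x - 4)^3, χ_{M3} = (x + 1)^3, χ_{M4} = (x + 1)^3.

{M1, M3, M4}: invariant factors (x + 1)^3.

{M2}: invariant factors x - 4, (x - 4)^2.

Matrices are similar if and only if their invariant-factor lists agree; the partition into similarity classes is {M1, M3, M4}, {M2}.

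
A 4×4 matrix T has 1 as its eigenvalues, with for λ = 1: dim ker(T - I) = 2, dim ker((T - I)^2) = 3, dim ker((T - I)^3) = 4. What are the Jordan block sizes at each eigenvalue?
λ = 1: successive nullity increments [2, 1, 1] count blocks of size ≥ k; block sizes are [3, 1].

Jordan blocks: (1, 3), (1, 1)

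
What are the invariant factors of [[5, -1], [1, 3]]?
The Jordan structure of A has elementary divisors (x - 4)^2. Arranging the block sizes at each eigenvalue in decreasing order and taking row products gives the invariant factors.

Invariant factors (smallest first, each dividing the next): (x - 4)^2.

Check: the last factor (x - 4)^2 is the minimal polynomial, and the product (x - 4)^2 is the characteristic polynomial.

(x - 4)^2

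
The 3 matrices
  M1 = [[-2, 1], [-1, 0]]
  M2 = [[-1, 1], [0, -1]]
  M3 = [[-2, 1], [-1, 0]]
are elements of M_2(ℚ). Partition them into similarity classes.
Characteristic polynomials: χ_{M1} = (x + 1)^2, χ_{M2} = (x + 1)^2, χ_{M3} = (x + 1)^2.

{M1, M2, M3}: invariant factors (x + 1)^2.

Matrices are similar if and only if their invariant-factor lists agree; the partition into similarity classes is {M1, M2, M3}.

1 class: {M1, M2, M3}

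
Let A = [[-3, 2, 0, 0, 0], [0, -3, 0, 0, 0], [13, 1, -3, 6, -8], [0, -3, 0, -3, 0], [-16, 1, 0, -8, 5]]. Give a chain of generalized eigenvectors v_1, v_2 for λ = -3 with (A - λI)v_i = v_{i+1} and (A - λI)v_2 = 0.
v_1 = [[0, 1, 0, 0, 0]]^T, v_2 = [[2, 0, 1, -3, 1]]^T

We seek v_1 ∈ ker((A + 3I)^2) \ ker(A + 3I), then set v_{i+1} = (A + 3I) v_i.

One such chain is v_1 = [[0, 1, 0, 0, 0]]^T, v_2 = [[2, 0, 1, -3, 1]]^T. Check: (A + 3I) v_2 = [[0, 0, 0, 0, 0]]^T = 0.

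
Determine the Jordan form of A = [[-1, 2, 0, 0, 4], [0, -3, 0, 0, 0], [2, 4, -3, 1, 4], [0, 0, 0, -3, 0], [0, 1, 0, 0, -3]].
J = [[-3, 1, 0, 0, 0], [0, -3, 0, 0, 0], [0, 0, -3, 1, 0], [0, 0, 0, -3, 0], [0, 0, 0, 0, -1]]

The characteristic polynomial is det(xI - A) = (x + 1)(x + 3)^4, so the eigenvalues are -3 (algebraic multiplicity 4), -1 (algebraic multiplicity 1).

For λ = -3: rank(A + 3I) = 3, rank((A + 3I)^2) = 1. The eigenspace has dimension 5 - 3 = 2, so there are 2 Jordan blocks; the rank sequence gives block sizes [2, 2].

For λ = -1: algebraic multiplicity 1 gives one 1×1 block.

Assembling the blocks gives the Jordan form J above.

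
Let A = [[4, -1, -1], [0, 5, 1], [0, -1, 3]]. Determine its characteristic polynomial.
χ_A(x) = (x - 4)^3

xI - A = [[x - 4, 1, 1], [0, x - 5, -1], [0, 1, x - 3]].

Expanding det(xI - A) along the first row:
det(xI - A) = + (x - 4)·det([[x - 5, -1], [1, x - 3]]) - (1)·det([[0, -1], [0, x - 3]]) + (1)·det([[0, x - 5], [0, 1]]).

Evaluating gives χ_A(x) = x^3 - 12x^2 + 48x - 64 = (x - 4)^3.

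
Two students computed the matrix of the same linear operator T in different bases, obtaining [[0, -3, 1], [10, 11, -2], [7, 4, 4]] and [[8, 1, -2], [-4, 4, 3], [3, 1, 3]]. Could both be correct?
Yes.

Two matrices over a field are similar if and only if they have the same invariant factors.

Both A and B have characteristic polynomial (x - 5)^3 and minimal polynomial (x - 5)^3. Computing further, both have invariant factors (x - 5)^3. Hence A and B are similar.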